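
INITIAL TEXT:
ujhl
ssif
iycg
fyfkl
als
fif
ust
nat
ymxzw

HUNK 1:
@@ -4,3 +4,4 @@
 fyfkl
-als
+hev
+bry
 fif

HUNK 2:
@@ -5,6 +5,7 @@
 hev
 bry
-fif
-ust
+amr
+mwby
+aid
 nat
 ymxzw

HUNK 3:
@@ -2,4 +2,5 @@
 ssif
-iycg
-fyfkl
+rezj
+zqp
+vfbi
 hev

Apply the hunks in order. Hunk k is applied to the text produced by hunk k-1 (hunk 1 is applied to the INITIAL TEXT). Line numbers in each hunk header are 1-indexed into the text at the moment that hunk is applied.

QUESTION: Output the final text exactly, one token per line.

Hunk 1: at line 4 remove [als] add [hev,bry] -> 10 lines: ujhl ssif iycg fyfkl hev bry fif ust nat ymxzw
Hunk 2: at line 5 remove [fif,ust] add [amr,mwby,aid] -> 11 lines: ujhl ssif iycg fyfkl hev bry amr mwby aid nat ymxzw
Hunk 3: at line 2 remove [iycg,fyfkl] add [rezj,zqp,vfbi] -> 12 lines: ujhl ssif rezj zqp vfbi hev bry amr mwby aid nat ymxzw

Answer: ujhl
ssif
rezj
zqp
vfbi
hev
bry
amr
mwby
aid
nat
ymxzw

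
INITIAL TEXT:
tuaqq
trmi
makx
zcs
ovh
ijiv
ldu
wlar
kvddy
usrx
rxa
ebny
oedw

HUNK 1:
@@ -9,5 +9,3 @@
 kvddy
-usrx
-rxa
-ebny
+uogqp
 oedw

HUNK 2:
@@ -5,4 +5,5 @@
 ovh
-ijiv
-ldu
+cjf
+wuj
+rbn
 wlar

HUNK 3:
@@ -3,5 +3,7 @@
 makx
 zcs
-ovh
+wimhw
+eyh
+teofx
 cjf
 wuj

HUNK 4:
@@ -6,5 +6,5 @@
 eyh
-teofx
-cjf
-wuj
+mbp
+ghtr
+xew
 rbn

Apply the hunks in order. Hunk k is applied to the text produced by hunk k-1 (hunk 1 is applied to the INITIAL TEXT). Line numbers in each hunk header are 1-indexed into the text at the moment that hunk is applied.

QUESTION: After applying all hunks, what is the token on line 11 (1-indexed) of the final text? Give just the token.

Hunk 1: at line 9 remove [usrx,rxa,ebny] add [uogqp] -> 11 lines: tuaqq trmi makx zcs ovh ijiv ldu wlar kvddy uogqp oedw
Hunk 2: at line 5 remove [ijiv,ldu] add [cjf,wuj,rbn] -> 12 lines: tuaqq trmi makx zcs ovh cjf wuj rbn wlar kvddy uogqp oedw
Hunk 3: at line 3 remove [ovh] add [wimhw,eyh,teofx] -> 14 lines: tuaqq trmi makx zcs wimhw eyh teofx cjf wuj rbn wlar kvddy uogqp oedw
Hunk 4: at line 6 remove [teofx,cjf,wuj] add [mbp,ghtr,xew] -> 14 lines: tuaqq trmi makx zcs wimhw eyh mbp ghtr xew rbn wlar kvddy uogqp oedw
Final line 11: wlar

Answer: wlar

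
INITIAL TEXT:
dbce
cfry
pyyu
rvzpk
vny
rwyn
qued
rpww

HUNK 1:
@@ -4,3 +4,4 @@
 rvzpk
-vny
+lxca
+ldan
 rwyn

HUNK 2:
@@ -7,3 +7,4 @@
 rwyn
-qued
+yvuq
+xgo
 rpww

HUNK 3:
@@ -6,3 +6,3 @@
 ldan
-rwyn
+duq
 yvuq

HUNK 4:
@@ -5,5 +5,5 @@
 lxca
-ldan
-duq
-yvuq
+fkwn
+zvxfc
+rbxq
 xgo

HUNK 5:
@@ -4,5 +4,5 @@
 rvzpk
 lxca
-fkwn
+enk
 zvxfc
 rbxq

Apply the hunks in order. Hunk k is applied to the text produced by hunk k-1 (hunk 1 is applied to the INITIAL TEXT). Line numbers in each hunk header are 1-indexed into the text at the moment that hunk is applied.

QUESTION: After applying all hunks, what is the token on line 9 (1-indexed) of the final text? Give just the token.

Hunk 1: at line 4 remove [vny] add [lxca,ldan] -> 9 lines: dbce cfry pyyu rvzpk lxca ldan rwyn qued rpww
Hunk 2: at line 7 remove [qued] add [yvuq,xgo] -> 10 lines: dbce cfry pyyu rvzpk lxca ldan rwyn yvuq xgo rpww
Hunk 3: at line 6 remove [rwyn] add [duq] -> 10 lines: dbce cfry pyyu rvzpk lxca ldan duq yvuq xgo rpww
Hunk 4: at line 5 remove [ldan,duq,yvuq] add [fkwn,zvxfc,rbxq] -> 10 lines: dbce cfry pyyu rvzpk lxca fkwn zvxfc rbxq xgo rpww
Hunk 5: at line 4 remove [fkwn] add [enk] -> 10 lines: dbce cfry pyyu rvzpk lxca enk zvxfc rbxq xgo rpww
Final line 9: xgo

Answer: xgo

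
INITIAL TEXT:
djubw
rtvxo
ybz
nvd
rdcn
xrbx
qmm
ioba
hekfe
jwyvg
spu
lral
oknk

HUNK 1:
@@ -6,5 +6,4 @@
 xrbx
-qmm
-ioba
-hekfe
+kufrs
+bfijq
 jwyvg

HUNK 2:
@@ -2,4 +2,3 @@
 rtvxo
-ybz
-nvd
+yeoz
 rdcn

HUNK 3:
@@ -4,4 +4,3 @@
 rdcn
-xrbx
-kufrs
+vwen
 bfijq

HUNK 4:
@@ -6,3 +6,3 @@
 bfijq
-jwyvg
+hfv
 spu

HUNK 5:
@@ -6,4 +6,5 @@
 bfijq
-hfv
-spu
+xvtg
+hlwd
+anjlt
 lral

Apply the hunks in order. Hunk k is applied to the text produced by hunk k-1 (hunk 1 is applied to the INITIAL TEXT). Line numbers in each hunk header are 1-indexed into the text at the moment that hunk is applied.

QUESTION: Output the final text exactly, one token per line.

Hunk 1: at line 6 remove [qmm,ioba,hekfe] add [kufrs,bfijq] -> 12 lines: djubw rtvxo ybz nvd rdcn xrbx kufrs bfijq jwyvg spu lral oknk
Hunk 2: at line 2 remove [ybz,nvd] add [yeoz] -> 11 lines: djubw rtvxo yeoz rdcn xrbx kufrs bfijq jwyvg spu lral oknk
Hunk 3: at line 4 remove [xrbx,kufrs] add [vwen] -> 10 lines: djubw rtvxo yeoz rdcn vwen bfijq jwyvg spu lral oknk
Hunk 4: at line 6 remove [jwyvg] add [hfv] -> 10 lines: djubw rtvxo yeoz rdcn vwen bfijq hfv spu lral oknk
Hunk 5: at line 6 remove [hfv,spu] add [xvtg,hlwd,anjlt] -> 11 lines: djubw rtvxo yeoz rdcn vwen bfijq xvtg hlwd anjlt lral oknk

Answer: djubw
rtvxo
yeoz
rdcn
vwen
bfijq
xvtg
hlwd
anjlt
lral
oknk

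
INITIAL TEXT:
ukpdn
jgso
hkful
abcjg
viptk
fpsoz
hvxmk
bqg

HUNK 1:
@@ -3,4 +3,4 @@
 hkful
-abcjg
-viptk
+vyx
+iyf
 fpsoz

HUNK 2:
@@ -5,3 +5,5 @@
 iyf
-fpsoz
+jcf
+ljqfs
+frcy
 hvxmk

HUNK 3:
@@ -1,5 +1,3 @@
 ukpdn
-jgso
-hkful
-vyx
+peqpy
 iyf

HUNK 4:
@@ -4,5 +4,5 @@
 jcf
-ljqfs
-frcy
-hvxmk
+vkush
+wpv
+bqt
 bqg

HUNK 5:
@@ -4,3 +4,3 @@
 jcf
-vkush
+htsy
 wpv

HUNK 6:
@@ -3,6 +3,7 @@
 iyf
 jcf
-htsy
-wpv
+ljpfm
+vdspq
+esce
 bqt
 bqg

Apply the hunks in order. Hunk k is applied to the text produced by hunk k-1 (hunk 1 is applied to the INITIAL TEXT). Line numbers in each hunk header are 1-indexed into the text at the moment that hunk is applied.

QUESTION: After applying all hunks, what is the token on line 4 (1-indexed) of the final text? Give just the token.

Hunk 1: at line 3 remove [abcjg,viptk] add [vyx,iyf] -> 8 lines: ukpdn jgso hkful vyx iyf fpsoz hvxmk bqg
Hunk 2: at line 5 remove [fpsoz] add [jcf,ljqfs,frcy] -> 10 lines: ukpdn jgso hkful vyx iyf jcf ljqfs frcy hvxmk bqg
Hunk 3: at line 1 remove [jgso,hkful,vyx] add [peqpy] -> 8 lines: ukpdn peqpy iyf jcf ljqfs frcy hvxmk bqg
Hunk 4: at line 4 remove [ljqfs,frcy,hvxmk] add [vkush,wpv,bqt] -> 8 lines: ukpdn peqpy iyf jcf vkush wpv bqt bqg
Hunk 5: at line 4 remove [vkush] add [htsy] -> 8 lines: ukpdn peqpy iyf jcf htsy wpv bqt bqg
Hunk 6: at line 3 remove [htsy,wpv] add [ljpfm,vdspq,esce] -> 9 lines: ukpdn peqpy iyf jcf ljpfm vdspq esce bqt bqg
Final line 4: jcf

Answer: jcf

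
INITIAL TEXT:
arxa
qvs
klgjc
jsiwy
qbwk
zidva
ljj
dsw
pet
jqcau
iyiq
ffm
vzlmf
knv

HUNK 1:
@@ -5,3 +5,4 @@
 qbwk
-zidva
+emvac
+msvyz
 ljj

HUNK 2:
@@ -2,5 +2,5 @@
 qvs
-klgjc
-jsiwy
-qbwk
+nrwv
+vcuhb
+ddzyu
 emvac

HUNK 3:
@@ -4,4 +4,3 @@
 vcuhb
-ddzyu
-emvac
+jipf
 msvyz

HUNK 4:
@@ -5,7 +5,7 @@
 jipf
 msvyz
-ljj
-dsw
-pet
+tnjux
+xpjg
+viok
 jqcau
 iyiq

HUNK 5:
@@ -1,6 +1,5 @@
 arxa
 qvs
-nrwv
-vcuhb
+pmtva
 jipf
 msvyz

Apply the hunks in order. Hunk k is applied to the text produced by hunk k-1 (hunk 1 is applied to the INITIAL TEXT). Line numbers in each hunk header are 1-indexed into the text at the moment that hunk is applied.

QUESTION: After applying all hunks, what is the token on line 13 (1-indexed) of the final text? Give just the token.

Hunk 1: at line 5 remove [zidva] add [emvac,msvyz] -> 15 lines: arxa qvs klgjc jsiwy qbwk emvac msvyz ljj dsw pet jqcau iyiq ffm vzlmf knv
Hunk 2: at line 2 remove [klgjc,jsiwy,qbwk] add [nrwv,vcuhb,ddzyu] -> 15 lines: arxa qvs nrwv vcuhb ddzyu emvac msvyz ljj dsw pet jqcau iyiq ffm vzlmf knv
Hunk 3: at line 4 remove [ddzyu,emvac] add [jipf] -> 14 lines: arxa qvs nrwv vcuhb jipf msvyz ljj dsw pet jqcau iyiq ffm vzlmf knv
Hunk 4: at line 5 remove [ljj,dsw,pet] add [tnjux,xpjg,viok] -> 14 lines: arxa qvs nrwv vcuhb jipf msvyz tnjux xpjg viok jqcau iyiq ffm vzlmf knv
Hunk 5: at line 1 remove [nrwv,vcuhb] add [pmtva] -> 13 lines: arxa qvs pmtva jipf msvyz tnjux xpjg viok jqcau iyiq ffm vzlmf knv
Final line 13: knv

Answer: knv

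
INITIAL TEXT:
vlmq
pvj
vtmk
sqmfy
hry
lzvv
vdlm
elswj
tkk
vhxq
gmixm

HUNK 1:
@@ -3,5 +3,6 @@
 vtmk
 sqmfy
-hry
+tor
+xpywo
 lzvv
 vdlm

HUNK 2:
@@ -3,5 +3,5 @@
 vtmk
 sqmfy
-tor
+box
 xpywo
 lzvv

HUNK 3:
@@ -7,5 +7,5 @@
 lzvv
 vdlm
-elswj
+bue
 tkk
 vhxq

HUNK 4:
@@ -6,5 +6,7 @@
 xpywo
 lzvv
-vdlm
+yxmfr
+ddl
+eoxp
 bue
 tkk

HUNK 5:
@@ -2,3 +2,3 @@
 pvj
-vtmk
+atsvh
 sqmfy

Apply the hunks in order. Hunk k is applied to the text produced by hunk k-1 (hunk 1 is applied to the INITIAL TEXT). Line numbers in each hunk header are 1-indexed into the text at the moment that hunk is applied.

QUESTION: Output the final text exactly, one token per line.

Hunk 1: at line 3 remove [hry] add [tor,xpywo] -> 12 lines: vlmq pvj vtmk sqmfy tor xpywo lzvv vdlm elswj tkk vhxq gmixm
Hunk 2: at line 3 remove [tor] add [box] -> 12 lines: vlmq pvj vtmk sqmfy box xpywo lzvv vdlm elswj tkk vhxq gmixm
Hunk 3: at line 7 remove [elswj] add [bue] -> 12 lines: vlmq pvj vtmk sqmfy box xpywo lzvv vdlm bue tkk vhxq gmixm
Hunk 4: at line 6 remove [vdlm] add [yxmfr,ddl,eoxp] -> 14 lines: vlmq pvj vtmk sqmfy box xpywo lzvv yxmfr ddl eoxp bue tkk vhxq gmixm
Hunk 5: at line 2 remove [vtmk] add [atsvh] -> 14 lines: vlmq pvj atsvh sqmfy box xpywo lzvv yxmfr ddl eoxp bue tkk vhxq gmixm

Answer: vlmq
pvj
atsvh
sqmfy
box
xpywo
lzvv
yxmfr
ddl
eoxp
bue
tkk
vhxq
gmixm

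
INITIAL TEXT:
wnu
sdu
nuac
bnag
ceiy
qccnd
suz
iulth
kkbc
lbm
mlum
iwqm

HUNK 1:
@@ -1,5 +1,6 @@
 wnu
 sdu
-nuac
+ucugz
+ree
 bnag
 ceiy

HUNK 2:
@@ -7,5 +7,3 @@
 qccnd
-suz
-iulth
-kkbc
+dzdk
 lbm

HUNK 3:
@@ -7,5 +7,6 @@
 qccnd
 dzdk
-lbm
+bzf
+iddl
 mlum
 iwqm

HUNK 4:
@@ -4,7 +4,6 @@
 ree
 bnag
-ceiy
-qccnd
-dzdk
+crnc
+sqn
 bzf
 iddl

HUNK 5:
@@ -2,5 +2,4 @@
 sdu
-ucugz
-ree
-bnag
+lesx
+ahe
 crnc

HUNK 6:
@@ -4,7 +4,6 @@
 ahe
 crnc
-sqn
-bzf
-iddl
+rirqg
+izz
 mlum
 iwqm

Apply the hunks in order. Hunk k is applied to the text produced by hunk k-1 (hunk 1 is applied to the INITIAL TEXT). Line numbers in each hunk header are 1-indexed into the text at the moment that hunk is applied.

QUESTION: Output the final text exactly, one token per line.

Hunk 1: at line 1 remove [nuac] add [ucugz,ree] -> 13 lines: wnu sdu ucugz ree bnag ceiy qccnd suz iulth kkbc lbm mlum iwqm
Hunk 2: at line 7 remove [suz,iulth,kkbc] add [dzdk] -> 11 lines: wnu sdu ucugz ree bnag ceiy qccnd dzdk lbm mlum iwqm
Hunk 3: at line 7 remove [lbm] add [bzf,iddl] -> 12 lines: wnu sdu ucugz ree bnag ceiy qccnd dzdk bzf iddl mlum iwqm
Hunk 4: at line 4 remove [ceiy,qccnd,dzdk] add [crnc,sqn] -> 11 lines: wnu sdu ucugz ree bnag crnc sqn bzf iddl mlum iwqm
Hunk 5: at line 2 remove [ucugz,ree,bnag] add [lesx,ahe] -> 10 lines: wnu sdu lesx ahe crnc sqn bzf iddl mlum iwqm
Hunk 6: at line 4 remove [sqn,bzf,iddl] add [rirqg,izz] -> 9 lines: wnu sdu lesx ahe crnc rirqg izz mlum iwqm

Answer: wnu
sdu
lesx
ahe
crnc
rirqg
izz
mlum
iwqm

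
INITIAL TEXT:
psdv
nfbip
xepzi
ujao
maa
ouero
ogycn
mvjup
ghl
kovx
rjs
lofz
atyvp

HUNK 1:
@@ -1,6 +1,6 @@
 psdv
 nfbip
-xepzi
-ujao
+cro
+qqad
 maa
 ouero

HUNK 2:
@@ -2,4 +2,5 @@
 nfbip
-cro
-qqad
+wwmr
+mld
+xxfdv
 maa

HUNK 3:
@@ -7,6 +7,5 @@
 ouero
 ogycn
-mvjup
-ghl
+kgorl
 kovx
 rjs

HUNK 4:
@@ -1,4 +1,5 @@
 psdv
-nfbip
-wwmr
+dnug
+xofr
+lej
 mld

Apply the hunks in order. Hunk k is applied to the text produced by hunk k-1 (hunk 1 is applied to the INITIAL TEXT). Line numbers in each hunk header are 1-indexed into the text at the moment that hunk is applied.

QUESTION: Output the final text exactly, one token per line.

Hunk 1: at line 1 remove [xepzi,ujao] add [cro,qqad] -> 13 lines: psdv nfbip cro qqad maa ouero ogycn mvjup ghl kovx rjs lofz atyvp
Hunk 2: at line 2 remove [cro,qqad] add [wwmr,mld,xxfdv] -> 14 lines: psdv nfbip wwmr mld xxfdv maa ouero ogycn mvjup ghl kovx rjs lofz atyvp
Hunk 3: at line 7 remove [mvjup,ghl] add [kgorl] -> 13 lines: psdv nfbip wwmr mld xxfdv maa ouero ogycn kgorl kovx rjs lofz atyvp
Hunk 4: at line 1 remove [nfbip,wwmr] add [dnug,xofr,lej] -> 14 lines: psdv dnug xofr lej mld xxfdv maa ouero ogycn kgorl kovx rjs lofz atyvp

Answer: psdv
dnug
xofr
lej
mld
xxfdv
maa
ouero
ogycn
kgorl
kovx
rjs
lofz
atyvp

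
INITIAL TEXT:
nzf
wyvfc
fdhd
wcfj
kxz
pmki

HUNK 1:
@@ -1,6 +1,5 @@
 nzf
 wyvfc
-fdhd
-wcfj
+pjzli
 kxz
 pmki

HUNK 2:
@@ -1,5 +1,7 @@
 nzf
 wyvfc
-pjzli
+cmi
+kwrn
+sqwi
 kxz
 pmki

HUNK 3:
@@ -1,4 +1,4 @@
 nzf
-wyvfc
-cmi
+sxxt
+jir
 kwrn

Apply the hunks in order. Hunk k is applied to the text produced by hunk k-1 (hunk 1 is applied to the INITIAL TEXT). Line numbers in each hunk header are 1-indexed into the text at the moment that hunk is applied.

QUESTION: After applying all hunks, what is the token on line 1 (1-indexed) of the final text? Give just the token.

Hunk 1: at line 1 remove [fdhd,wcfj] add [pjzli] -> 5 lines: nzf wyvfc pjzli kxz pmki
Hunk 2: at line 1 remove [pjzli] add [cmi,kwrn,sqwi] -> 7 lines: nzf wyvfc cmi kwrn sqwi kxz pmki
Hunk 3: at line 1 remove [wyvfc,cmi] add [sxxt,jir] -> 7 lines: nzf sxxt jir kwrn sqwi kxz pmki
Final line 1: nzf

Answer: nzf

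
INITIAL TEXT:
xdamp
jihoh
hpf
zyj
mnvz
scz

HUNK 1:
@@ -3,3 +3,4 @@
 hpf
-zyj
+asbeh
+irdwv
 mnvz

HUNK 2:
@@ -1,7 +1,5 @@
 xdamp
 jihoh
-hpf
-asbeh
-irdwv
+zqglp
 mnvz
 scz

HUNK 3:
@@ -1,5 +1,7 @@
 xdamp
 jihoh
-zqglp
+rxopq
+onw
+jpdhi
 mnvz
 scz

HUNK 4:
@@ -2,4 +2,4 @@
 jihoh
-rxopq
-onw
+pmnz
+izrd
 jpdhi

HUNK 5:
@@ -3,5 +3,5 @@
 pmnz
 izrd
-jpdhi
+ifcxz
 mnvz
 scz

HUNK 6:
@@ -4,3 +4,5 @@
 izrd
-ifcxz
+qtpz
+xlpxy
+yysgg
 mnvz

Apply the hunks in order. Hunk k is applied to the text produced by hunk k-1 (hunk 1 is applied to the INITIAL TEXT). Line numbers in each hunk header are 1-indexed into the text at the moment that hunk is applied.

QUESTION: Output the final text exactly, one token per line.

Answer: xdamp
jihoh
pmnz
izrd
qtpz
xlpxy
yysgg
mnvz
scz

Derivation:
Hunk 1: at line 3 remove [zyj] add [asbeh,irdwv] -> 7 lines: xdamp jihoh hpf asbeh irdwv mnvz scz
Hunk 2: at line 1 remove [hpf,asbeh,irdwv] add [zqglp] -> 5 lines: xdamp jihoh zqglp mnvz scz
Hunk 3: at line 1 remove [zqglp] add [rxopq,onw,jpdhi] -> 7 lines: xdamp jihoh rxopq onw jpdhi mnvz scz
Hunk 4: at line 2 remove [rxopq,onw] add [pmnz,izrd] -> 7 lines: xdamp jihoh pmnz izrd jpdhi mnvz scz
Hunk 5: at line 3 remove [jpdhi] add [ifcxz] -> 7 lines: xdamp jihoh pmnz izrd ifcxz mnvz scz
Hunk 6: at line 4 remove [ifcxz] add [qtpz,xlpxy,yysgg] -> 9 lines: xdamp jihoh pmnz izrd qtpz xlpxy yysgg mnvz scz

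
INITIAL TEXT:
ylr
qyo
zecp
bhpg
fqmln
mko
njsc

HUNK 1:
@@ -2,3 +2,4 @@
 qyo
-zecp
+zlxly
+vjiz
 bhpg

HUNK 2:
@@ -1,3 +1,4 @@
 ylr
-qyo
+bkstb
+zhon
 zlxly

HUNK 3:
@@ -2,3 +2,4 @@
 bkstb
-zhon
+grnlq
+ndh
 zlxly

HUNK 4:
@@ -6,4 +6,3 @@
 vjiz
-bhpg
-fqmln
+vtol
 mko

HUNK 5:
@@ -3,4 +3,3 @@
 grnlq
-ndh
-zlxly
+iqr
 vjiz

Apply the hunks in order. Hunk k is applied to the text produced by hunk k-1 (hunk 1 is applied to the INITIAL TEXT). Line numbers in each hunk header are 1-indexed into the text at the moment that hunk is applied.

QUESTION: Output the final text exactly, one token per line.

Hunk 1: at line 2 remove [zecp] add [zlxly,vjiz] -> 8 lines: ylr qyo zlxly vjiz bhpg fqmln mko njsc
Hunk 2: at line 1 remove [qyo] add [bkstb,zhon] -> 9 lines: ylr bkstb zhon zlxly vjiz bhpg fqmln mko njsc
Hunk 3: at line 2 remove [zhon] add [grnlq,ndh] -> 10 lines: ylr bkstb grnlq ndh zlxly vjiz bhpg fqmln mko njsc
Hunk 4: at line 6 remove [bhpg,fqmln] add [vtol] -> 9 lines: ylr bkstb grnlq ndh zlxly vjiz vtol mko njsc
Hunk 5: at line 3 remove [ndh,zlxly] add [iqr] -> 8 lines: ylr bkstb grnlq iqr vjiz vtol mko njsc

Answer: ylr
bkstb
grnlq
iqr
vjiz
vtol
mko
njsc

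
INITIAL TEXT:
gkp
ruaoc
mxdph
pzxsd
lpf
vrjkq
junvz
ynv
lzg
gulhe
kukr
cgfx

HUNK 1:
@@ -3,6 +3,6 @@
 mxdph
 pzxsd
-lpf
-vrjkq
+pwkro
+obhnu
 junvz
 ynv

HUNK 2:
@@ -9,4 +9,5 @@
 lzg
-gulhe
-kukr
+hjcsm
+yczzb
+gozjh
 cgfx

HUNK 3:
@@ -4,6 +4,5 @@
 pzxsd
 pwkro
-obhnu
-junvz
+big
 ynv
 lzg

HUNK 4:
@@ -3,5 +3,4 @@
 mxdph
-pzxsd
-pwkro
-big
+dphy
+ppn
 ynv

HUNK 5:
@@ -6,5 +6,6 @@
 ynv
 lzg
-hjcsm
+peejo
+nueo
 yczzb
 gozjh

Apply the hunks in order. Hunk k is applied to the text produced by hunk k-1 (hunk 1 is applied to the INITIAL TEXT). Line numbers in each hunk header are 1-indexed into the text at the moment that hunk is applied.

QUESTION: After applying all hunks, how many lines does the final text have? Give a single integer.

Answer: 12

Derivation:
Hunk 1: at line 3 remove [lpf,vrjkq] add [pwkro,obhnu] -> 12 lines: gkp ruaoc mxdph pzxsd pwkro obhnu junvz ynv lzg gulhe kukr cgfx
Hunk 2: at line 9 remove [gulhe,kukr] add [hjcsm,yczzb,gozjh] -> 13 lines: gkp ruaoc mxdph pzxsd pwkro obhnu junvz ynv lzg hjcsm yczzb gozjh cgfx
Hunk 3: at line 4 remove [obhnu,junvz] add [big] -> 12 lines: gkp ruaoc mxdph pzxsd pwkro big ynv lzg hjcsm yczzb gozjh cgfx
Hunk 4: at line 3 remove [pzxsd,pwkro,big] add [dphy,ppn] -> 11 lines: gkp ruaoc mxdph dphy ppn ynv lzg hjcsm yczzb gozjh cgfx
Hunk 5: at line 6 remove [hjcsm] add [peejo,nueo] -> 12 lines: gkp ruaoc mxdph dphy ppn ynv lzg peejo nueo yczzb gozjh cgfx
Final line count: 12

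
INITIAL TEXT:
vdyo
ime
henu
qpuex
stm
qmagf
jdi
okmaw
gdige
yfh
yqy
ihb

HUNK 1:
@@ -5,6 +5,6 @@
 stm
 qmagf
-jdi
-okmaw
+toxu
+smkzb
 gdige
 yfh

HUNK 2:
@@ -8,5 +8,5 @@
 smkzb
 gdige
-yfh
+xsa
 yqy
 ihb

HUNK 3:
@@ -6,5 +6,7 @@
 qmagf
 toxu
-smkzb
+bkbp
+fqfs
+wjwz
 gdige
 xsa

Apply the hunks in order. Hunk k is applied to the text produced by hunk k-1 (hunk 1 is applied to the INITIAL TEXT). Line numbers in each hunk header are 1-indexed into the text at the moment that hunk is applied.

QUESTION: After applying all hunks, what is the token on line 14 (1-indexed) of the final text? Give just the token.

Hunk 1: at line 5 remove [jdi,okmaw] add [toxu,smkzb] -> 12 lines: vdyo ime henu qpuex stm qmagf toxu smkzb gdige yfh yqy ihb
Hunk 2: at line 8 remove [yfh] add [xsa] -> 12 lines: vdyo ime henu qpuex stm qmagf toxu smkzb gdige xsa yqy ihb
Hunk 3: at line 6 remove [smkzb] add [bkbp,fqfs,wjwz] -> 14 lines: vdyo ime henu qpuex stm qmagf toxu bkbp fqfs wjwz gdige xsa yqy ihb
Final line 14: ihb

Answer: ihb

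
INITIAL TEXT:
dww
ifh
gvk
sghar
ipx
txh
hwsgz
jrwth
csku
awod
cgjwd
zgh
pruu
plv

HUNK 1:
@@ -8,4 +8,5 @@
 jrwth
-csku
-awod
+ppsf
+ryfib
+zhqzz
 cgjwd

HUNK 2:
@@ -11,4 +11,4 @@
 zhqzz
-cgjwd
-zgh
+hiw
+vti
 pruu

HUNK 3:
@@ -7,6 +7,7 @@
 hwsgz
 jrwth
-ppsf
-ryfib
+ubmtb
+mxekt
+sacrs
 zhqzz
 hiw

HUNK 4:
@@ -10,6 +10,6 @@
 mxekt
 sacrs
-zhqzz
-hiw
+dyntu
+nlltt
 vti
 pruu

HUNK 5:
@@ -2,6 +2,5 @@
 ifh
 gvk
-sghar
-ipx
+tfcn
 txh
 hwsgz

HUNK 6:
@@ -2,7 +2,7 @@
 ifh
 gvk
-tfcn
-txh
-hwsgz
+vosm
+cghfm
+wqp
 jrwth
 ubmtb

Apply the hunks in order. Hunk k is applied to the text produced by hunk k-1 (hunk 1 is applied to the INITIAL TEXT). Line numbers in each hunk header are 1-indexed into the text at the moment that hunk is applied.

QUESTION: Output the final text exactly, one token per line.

Hunk 1: at line 8 remove [csku,awod] add [ppsf,ryfib,zhqzz] -> 15 lines: dww ifh gvk sghar ipx txh hwsgz jrwth ppsf ryfib zhqzz cgjwd zgh pruu plv
Hunk 2: at line 11 remove [cgjwd,zgh] add [hiw,vti] -> 15 lines: dww ifh gvk sghar ipx txh hwsgz jrwth ppsf ryfib zhqzz hiw vti pruu plv
Hunk 3: at line 7 remove [ppsf,ryfib] add [ubmtb,mxekt,sacrs] -> 16 lines: dww ifh gvk sghar ipx txh hwsgz jrwth ubmtb mxekt sacrs zhqzz hiw vti pruu plv
Hunk 4: at line 10 remove [zhqzz,hiw] add [dyntu,nlltt] -> 16 lines: dww ifh gvk sghar ipx txh hwsgz jrwth ubmtb mxekt sacrs dyntu nlltt vti pruu plv
Hunk 5: at line 2 remove [sghar,ipx] add [tfcn] -> 15 lines: dww ifh gvk tfcn txh hwsgz jrwth ubmtb mxekt sacrs dyntu nlltt vti pruu plv
Hunk 6: at line 2 remove [tfcn,txh,hwsgz] add [vosm,cghfm,wqp] -> 15 lines: dww ifh gvk vosm cghfm wqp jrwth ubmtb mxekt sacrs dyntu nlltt vti pruu plv

Answer: dww
ifh
gvk
vosm
cghfm
wqp
jrwth
ubmtb
mxekt
sacrs
dyntu
nlltt
vti
pruu
plv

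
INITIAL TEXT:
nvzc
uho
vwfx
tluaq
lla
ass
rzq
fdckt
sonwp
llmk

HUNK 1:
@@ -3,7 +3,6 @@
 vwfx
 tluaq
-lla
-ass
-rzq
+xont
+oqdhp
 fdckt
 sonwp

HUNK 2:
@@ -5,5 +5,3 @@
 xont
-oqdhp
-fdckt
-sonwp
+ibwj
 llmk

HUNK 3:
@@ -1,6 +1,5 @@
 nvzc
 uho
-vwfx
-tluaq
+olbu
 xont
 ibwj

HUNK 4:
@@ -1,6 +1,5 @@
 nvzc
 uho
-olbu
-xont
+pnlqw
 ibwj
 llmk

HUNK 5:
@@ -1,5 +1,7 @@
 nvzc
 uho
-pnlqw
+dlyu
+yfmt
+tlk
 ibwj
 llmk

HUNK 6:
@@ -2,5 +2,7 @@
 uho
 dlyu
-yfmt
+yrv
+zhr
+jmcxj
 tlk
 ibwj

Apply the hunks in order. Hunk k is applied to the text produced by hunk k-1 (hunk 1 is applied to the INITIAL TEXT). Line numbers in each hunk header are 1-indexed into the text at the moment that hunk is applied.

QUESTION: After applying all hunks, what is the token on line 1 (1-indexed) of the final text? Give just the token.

Answer: nvzc

Derivation:
Hunk 1: at line 3 remove [lla,ass,rzq] add [xont,oqdhp] -> 9 lines: nvzc uho vwfx tluaq xont oqdhp fdckt sonwp llmk
Hunk 2: at line 5 remove [oqdhp,fdckt,sonwp] add [ibwj] -> 7 lines: nvzc uho vwfx tluaq xont ibwj llmk
Hunk 3: at line 1 remove [vwfx,tluaq] add [olbu] -> 6 lines: nvzc uho olbu xont ibwj llmk
Hunk 4: at line 1 remove [olbu,xont] add [pnlqw] -> 5 lines: nvzc uho pnlqw ibwj llmk
Hunk 5: at line 1 remove [pnlqw] add [dlyu,yfmt,tlk] -> 7 lines: nvzc uho dlyu yfmt tlk ibwj llmk
Hunk 6: at line 2 remove [yfmt] add [yrv,zhr,jmcxj] -> 9 lines: nvzc uho dlyu yrv zhr jmcxj tlk ibwj llmk
Final line 1: nvzc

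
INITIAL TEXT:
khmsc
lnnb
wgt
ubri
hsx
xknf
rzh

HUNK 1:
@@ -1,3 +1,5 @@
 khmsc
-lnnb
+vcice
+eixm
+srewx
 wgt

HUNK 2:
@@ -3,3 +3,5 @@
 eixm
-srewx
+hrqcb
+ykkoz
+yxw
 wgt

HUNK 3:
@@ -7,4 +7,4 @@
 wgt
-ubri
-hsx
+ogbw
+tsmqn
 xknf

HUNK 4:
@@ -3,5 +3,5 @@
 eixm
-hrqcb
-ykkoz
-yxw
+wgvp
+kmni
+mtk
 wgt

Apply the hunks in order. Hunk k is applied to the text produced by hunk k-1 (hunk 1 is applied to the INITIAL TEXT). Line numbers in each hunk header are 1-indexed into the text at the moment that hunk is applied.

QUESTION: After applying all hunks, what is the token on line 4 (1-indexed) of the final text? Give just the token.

Hunk 1: at line 1 remove [lnnb] add [vcice,eixm,srewx] -> 9 lines: khmsc vcice eixm srewx wgt ubri hsx xknf rzh
Hunk 2: at line 3 remove [srewx] add [hrqcb,ykkoz,yxw] -> 11 lines: khmsc vcice eixm hrqcb ykkoz yxw wgt ubri hsx xknf rzh
Hunk 3: at line 7 remove [ubri,hsx] add [ogbw,tsmqn] -> 11 lines: khmsc vcice eixm hrqcb ykkoz yxw wgt ogbw tsmqn xknf rzh
Hunk 4: at line 3 remove [hrqcb,ykkoz,yxw] add [wgvp,kmni,mtk] -> 11 lines: khmsc vcice eixm wgvp kmni mtk wgt ogbw tsmqn xknf rzh
Final line 4: wgvp

Answer: wgvp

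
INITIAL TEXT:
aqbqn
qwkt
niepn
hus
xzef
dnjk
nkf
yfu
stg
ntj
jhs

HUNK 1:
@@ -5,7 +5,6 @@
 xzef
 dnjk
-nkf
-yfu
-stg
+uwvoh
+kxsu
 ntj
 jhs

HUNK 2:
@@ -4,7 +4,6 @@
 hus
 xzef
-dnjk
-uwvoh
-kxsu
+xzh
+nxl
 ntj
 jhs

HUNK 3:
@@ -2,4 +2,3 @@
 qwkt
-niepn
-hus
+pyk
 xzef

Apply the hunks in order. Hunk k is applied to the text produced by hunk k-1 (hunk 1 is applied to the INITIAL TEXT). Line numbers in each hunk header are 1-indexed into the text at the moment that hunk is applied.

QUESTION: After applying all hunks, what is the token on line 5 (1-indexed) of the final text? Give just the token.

Hunk 1: at line 5 remove [nkf,yfu,stg] add [uwvoh,kxsu] -> 10 lines: aqbqn qwkt niepn hus xzef dnjk uwvoh kxsu ntj jhs
Hunk 2: at line 4 remove [dnjk,uwvoh,kxsu] add [xzh,nxl] -> 9 lines: aqbqn qwkt niepn hus xzef xzh nxl ntj jhs
Hunk 3: at line 2 remove [niepn,hus] add [pyk] -> 8 lines: aqbqn qwkt pyk xzef xzh nxl ntj jhs
Final line 5: xzh

Answer: xzh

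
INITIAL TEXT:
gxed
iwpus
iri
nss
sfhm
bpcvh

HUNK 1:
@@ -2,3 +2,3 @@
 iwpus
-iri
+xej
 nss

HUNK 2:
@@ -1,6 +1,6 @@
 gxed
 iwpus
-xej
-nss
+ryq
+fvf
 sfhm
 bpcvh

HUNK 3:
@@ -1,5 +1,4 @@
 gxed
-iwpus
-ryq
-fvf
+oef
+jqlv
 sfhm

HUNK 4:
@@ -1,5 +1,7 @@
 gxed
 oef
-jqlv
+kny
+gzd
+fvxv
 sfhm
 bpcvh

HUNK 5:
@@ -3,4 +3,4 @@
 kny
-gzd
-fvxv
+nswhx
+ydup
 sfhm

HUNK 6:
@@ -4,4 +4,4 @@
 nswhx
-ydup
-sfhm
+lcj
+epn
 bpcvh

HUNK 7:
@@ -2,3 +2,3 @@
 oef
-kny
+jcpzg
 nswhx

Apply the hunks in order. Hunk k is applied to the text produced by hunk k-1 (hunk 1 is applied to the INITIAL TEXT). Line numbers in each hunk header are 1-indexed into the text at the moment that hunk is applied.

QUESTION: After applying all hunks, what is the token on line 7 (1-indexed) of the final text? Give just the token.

Hunk 1: at line 2 remove [iri] add [xej] -> 6 lines: gxed iwpus xej nss sfhm bpcvh
Hunk 2: at line 1 remove [xej,nss] add [ryq,fvf] -> 6 lines: gxed iwpus ryq fvf sfhm bpcvh
Hunk 3: at line 1 remove [iwpus,ryq,fvf] add [oef,jqlv] -> 5 lines: gxed oef jqlv sfhm bpcvh
Hunk 4: at line 1 remove [jqlv] add [kny,gzd,fvxv] -> 7 lines: gxed oef kny gzd fvxv sfhm bpcvh
Hunk 5: at line 3 remove [gzd,fvxv] add [nswhx,ydup] -> 7 lines: gxed oef kny nswhx ydup sfhm bpcvh
Hunk 6: at line 4 remove [ydup,sfhm] add [lcj,epn] -> 7 lines: gxed oef kny nswhx lcj epn bpcvh
Hunk 7: at line 2 remove [kny] add [jcpzg] -> 7 lines: gxed oef jcpzg nswhx lcj epn bpcvh
Final line 7: bpcvh

Answer: bpcvh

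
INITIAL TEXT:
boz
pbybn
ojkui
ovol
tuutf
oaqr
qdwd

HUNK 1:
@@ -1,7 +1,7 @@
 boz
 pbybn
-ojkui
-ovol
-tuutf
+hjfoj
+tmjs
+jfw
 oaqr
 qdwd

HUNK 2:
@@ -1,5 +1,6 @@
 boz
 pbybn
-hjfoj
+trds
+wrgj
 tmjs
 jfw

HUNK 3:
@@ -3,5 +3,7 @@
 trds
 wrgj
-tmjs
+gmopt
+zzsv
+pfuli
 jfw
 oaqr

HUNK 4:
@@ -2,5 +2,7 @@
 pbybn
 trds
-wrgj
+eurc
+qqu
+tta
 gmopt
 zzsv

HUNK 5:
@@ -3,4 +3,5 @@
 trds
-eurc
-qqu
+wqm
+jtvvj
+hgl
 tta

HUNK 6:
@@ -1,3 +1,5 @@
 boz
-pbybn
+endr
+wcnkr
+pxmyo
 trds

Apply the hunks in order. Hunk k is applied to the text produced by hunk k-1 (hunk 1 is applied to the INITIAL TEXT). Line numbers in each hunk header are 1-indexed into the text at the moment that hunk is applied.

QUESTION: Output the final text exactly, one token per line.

Hunk 1: at line 1 remove [ojkui,ovol,tuutf] add [hjfoj,tmjs,jfw] -> 7 lines: boz pbybn hjfoj tmjs jfw oaqr qdwd
Hunk 2: at line 1 remove [hjfoj] add [trds,wrgj] -> 8 lines: boz pbybn trds wrgj tmjs jfw oaqr qdwd
Hunk 3: at line 3 remove [tmjs] add [gmopt,zzsv,pfuli] -> 10 lines: boz pbybn trds wrgj gmopt zzsv pfuli jfw oaqr qdwd
Hunk 4: at line 2 remove [wrgj] add [eurc,qqu,tta] -> 12 lines: boz pbybn trds eurc qqu tta gmopt zzsv pfuli jfw oaqr qdwd
Hunk 5: at line 3 remove [eurc,qqu] add [wqm,jtvvj,hgl] -> 13 lines: boz pbybn trds wqm jtvvj hgl tta gmopt zzsv pfuli jfw oaqr qdwd
Hunk 6: at line 1 remove [pbybn] add [endr,wcnkr,pxmyo] -> 15 lines: boz endr wcnkr pxmyo trds wqm jtvvj hgl tta gmopt zzsv pfuli jfw oaqr qdwd

Answer: boz
endr
wcnkr
pxmyo
trds
wqm
jtvvj
hgl
tta
gmopt
zzsv
pfuli
jfw
oaqr
qdwd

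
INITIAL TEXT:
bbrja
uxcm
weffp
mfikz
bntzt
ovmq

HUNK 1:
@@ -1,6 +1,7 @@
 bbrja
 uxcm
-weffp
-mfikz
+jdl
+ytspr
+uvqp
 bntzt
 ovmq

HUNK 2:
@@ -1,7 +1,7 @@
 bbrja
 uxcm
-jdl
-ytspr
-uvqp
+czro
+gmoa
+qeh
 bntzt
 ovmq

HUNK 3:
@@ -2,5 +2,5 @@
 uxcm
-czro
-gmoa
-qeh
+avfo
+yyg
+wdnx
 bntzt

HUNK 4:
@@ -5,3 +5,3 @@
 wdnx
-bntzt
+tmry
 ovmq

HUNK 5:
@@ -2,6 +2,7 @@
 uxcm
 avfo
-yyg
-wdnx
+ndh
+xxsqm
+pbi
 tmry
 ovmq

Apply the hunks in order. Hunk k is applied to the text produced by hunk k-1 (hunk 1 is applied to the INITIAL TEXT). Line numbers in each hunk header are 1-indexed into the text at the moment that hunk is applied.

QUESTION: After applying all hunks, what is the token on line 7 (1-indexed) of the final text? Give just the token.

Hunk 1: at line 1 remove [weffp,mfikz] add [jdl,ytspr,uvqp] -> 7 lines: bbrja uxcm jdl ytspr uvqp bntzt ovmq
Hunk 2: at line 1 remove [jdl,ytspr,uvqp] add [czro,gmoa,qeh] -> 7 lines: bbrja uxcm czro gmoa qeh bntzt ovmq
Hunk 3: at line 2 remove [czro,gmoa,qeh] add [avfo,yyg,wdnx] -> 7 lines: bbrja uxcm avfo yyg wdnx bntzt ovmq
Hunk 4: at line 5 remove [bntzt] add [tmry] -> 7 lines: bbrja uxcm avfo yyg wdnx tmry ovmq
Hunk 5: at line 2 remove [yyg,wdnx] add [ndh,xxsqm,pbi] -> 8 lines: bbrja uxcm avfo ndh xxsqm pbi tmry ovmq
Final line 7: tmry

Answer: tmry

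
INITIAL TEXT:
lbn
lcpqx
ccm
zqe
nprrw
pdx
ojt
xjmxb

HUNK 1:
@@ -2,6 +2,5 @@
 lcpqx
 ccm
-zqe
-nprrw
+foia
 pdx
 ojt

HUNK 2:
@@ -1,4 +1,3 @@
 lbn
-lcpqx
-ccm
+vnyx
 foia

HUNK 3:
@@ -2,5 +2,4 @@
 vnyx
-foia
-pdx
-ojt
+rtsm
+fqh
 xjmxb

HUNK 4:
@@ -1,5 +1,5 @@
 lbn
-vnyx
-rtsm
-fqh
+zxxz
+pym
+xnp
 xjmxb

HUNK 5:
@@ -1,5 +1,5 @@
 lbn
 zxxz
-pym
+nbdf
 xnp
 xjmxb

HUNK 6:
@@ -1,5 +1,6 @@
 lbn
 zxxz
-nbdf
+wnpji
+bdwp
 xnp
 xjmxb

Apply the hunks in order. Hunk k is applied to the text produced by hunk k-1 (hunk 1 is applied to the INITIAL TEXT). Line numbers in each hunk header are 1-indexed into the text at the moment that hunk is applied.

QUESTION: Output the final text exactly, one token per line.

Answer: lbn
zxxz
wnpji
bdwp
xnp
xjmxb

Derivation:
Hunk 1: at line 2 remove [zqe,nprrw] add [foia] -> 7 lines: lbn lcpqx ccm foia pdx ojt xjmxb
Hunk 2: at line 1 remove [lcpqx,ccm] add [vnyx] -> 6 lines: lbn vnyx foia pdx ojt xjmxb
Hunk 3: at line 2 remove [foia,pdx,ojt] add [rtsm,fqh] -> 5 lines: lbn vnyx rtsm fqh xjmxb
Hunk 4: at line 1 remove [vnyx,rtsm,fqh] add [zxxz,pym,xnp] -> 5 lines: lbn zxxz pym xnp xjmxb
Hunk 5: at line 1 remove [pym] add [nbdf] -> 5 lines: lbn zxxz nbdf xnp xjmxb
Hunk 6: at line 1 remove [nbdf] add [wnpji,bdwp] -> 6 lines: lbn zxxz wnpji bdwp xnp xjmxb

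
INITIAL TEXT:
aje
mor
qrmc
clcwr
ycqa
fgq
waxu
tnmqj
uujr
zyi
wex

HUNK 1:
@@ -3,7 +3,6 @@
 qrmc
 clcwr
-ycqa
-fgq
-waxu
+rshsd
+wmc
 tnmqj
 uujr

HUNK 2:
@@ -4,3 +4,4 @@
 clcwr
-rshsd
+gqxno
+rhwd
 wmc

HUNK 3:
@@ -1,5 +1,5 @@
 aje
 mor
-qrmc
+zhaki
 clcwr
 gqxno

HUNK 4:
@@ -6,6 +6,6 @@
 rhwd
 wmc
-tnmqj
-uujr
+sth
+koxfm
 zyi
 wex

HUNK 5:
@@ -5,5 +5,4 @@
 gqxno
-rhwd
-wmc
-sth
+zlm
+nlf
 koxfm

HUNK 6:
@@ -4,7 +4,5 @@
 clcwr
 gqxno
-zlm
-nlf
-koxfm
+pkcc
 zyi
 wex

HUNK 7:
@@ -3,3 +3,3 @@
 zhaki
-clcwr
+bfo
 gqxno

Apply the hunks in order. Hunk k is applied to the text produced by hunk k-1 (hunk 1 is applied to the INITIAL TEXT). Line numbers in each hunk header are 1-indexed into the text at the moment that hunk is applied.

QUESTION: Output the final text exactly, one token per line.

Answer: aje
mor
zhaki
bfo
gqxno
pkcc
zyi
wex

Derivation:
Hunk 1: at line 3 remove [ycqa,fgq,waxu] add [rshsd,wmc] -> 10 lines: aje mor qrmc clcwr rshsd wmc tnmqj uujr zyi wex
Hunk 2: at line 4 remove [rshsd] add [gqxno,rhwd] -> 11 lines: aje mor qrmc clcwr gqxno rhwd wmc tnmqj uujr zyi wex
Hunk 3: at line 1 remove [qrmc] add [zhaki] -> 11 lines: aje mor zhaki clcwr gqxno rhwd wmc tnmqj uujr zyi wex
Hunk 4: at line 6 remove [tnmqj,uujr] add [sth,koxfm] -> 11 lines: aje mor zhaki clcwr gqxno rhwd wmc sth koxfm zyi wex
Hunk 5: at line 5 remove [rhwd,wmc,sth] add [zlm,nlf] -> 10 lines: aje mor zhaki clcwr gqxno zlm nlf koxfm zyi wex
Hunk 6: at line 4 remove [zlm,nlf,koxfm] add [pkcc] -> 8 lines: aje mor zhaki clcwr gqxno pkcc zyi wex
Hunk 7: at line 3 remove [clcwr] add [bfo] -> 8 lines: aje mor zhaki bfo gqxno pkcc zyi wex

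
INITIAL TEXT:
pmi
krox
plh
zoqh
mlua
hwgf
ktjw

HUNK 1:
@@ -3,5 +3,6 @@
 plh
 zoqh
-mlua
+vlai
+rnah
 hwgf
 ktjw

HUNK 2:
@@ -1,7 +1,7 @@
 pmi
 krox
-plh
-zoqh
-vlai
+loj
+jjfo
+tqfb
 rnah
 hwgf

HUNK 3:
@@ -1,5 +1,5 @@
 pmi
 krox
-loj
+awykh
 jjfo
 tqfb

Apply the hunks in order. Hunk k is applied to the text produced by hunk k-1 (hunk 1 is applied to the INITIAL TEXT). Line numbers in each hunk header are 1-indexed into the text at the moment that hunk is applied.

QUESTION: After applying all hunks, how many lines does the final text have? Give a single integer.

Answer: 8

Derivation:
Hunk 1: at line 3 remove [mlua] add [vlai,rnah] -> 8 lines: pmi krox plh zoqh vlai rnah hwgf ktjw
Hunk 2: at line 1 remove [plh,zoqh,vlai] add [loj,jjfo,tqfb] -> 8 lines: pmi krox loj jjfo tqfb rnah hwgf ktjw
Hunk 3: at line 1 remove [loj] add [awykh] -> 8 lines: pmi krox awykh jjfo tqfb rnah hwgf ktjw
Final line count: 8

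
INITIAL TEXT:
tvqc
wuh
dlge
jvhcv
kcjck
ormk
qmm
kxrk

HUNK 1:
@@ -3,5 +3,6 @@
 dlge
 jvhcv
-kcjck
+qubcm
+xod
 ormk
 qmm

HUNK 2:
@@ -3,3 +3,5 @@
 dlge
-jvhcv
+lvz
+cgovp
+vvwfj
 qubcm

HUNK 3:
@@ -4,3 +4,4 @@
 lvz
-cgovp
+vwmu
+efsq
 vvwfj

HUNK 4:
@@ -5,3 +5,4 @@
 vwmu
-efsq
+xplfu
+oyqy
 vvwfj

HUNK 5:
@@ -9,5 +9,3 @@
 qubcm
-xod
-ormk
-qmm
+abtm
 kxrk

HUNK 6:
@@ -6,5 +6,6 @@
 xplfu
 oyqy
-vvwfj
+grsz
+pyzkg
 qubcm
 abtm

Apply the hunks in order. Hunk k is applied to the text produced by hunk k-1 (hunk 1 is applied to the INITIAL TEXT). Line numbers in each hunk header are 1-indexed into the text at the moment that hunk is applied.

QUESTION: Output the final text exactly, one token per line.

Hunk 1: at line 3 remove [kcjck] add [qubcm,xod] -> 9 lines: tvqc wuh dlge jvhcv qubcm xod ormk qmm kxrk
Hunk 2: at line 3 remove [jvhcv] add [lvz,cgovp,vvwfj] -> 11 lines: tvqc wuh dlge lvz cgovp vvwfj qubcm xod ormk qmm kxrk
Hunk 3: at line 4 remove [cgovp] add [vwmu,efsq] -> 12 lines: tvqc wuh dlge lvz vwmu efsq vvwfj qubcm xod ormk qmm kxrk
Hunk 4: at line 5 remove [efsq] add [xplfu,oyqy] -> 13 lines: tvqc wuh dlge lvz vwmu xplfu oyqy vvwfj qubcm xod ormk qmm kxrk
Hunk 5: at line 9 remove [xod,ormk,qmm] add [abtm] -> 11 lines: tvqc wuh dlge lvz vwmu xplfu oyqy vvwfj qubcm abtm kxrk
Hunk 6: at line 6 remove [vvwfj] add [grsz,pyzkg] -> 12 lines: tvqc wuh dlge lvz vwmu xplfu oyqy grsz pyzkg qubcm abtm kxrk

Answer: tvqc
wuh
dlge
lvz
vwmu
xplfu
oyqy
grsz
pyzkg
qubcm
abtm
kxrk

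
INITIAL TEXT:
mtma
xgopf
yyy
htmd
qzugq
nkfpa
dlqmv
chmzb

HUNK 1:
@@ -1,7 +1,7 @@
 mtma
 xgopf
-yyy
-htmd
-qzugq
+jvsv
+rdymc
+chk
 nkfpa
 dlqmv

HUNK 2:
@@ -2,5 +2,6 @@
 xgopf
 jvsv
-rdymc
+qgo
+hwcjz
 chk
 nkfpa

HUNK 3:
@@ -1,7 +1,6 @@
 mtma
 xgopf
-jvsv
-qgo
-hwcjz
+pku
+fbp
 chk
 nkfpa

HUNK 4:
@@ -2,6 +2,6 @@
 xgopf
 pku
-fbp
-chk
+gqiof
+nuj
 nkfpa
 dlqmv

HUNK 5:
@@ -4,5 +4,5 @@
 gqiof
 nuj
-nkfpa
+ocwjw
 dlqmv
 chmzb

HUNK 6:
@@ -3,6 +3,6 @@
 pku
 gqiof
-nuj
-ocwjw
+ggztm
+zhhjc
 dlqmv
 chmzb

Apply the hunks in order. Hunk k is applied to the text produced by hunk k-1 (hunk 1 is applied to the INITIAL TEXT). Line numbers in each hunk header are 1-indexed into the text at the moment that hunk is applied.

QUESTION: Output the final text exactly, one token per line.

Hunk 1: at line 1 remove [yyy,htmd,qzugq] add [jvsv,rdymc,chk] -> 8 lines: mtma xgopf jvsv rdymc chk nkfpa dlqmv chmzb
Hunk 2: at line 2 remove [rdymc] add [qgo,hwcjz] -> 9 lines: mtma xgopf jvsv qgo hwcjz chk nkfpa dlqmv chmzb
Hunk 3: at line 1 remove [jvsv,qgo,hwcjz] add [pku,fbp] -> 8 lines: mtma xgopf pku fbp chk nkfpa dlqmv chmzb
Hunk 4: at line 2 remove [fbp,chk] add [gqiof,nuj] -> 8 lines: mtma xgopf pku gqiof nuj nkfpa dlqmv chmzb
Hunk 5: at line 4 remove [nkfpa] add [ocwjw] -> 8 lines: mtma xgopf pku gqiof nuj ocwjw dlqmv chmzb
Hunk 6: at line 3 remove [nuj,ocwjw] add [ggztm,zhhjc] -> 8 lines: mtma xgopf pku gqiof ggztm zhhjc dlqmv chmzb

Answer: mtma
xgopf
pku
gqiof
ggztm
zhhjc
dlqmv
chmzb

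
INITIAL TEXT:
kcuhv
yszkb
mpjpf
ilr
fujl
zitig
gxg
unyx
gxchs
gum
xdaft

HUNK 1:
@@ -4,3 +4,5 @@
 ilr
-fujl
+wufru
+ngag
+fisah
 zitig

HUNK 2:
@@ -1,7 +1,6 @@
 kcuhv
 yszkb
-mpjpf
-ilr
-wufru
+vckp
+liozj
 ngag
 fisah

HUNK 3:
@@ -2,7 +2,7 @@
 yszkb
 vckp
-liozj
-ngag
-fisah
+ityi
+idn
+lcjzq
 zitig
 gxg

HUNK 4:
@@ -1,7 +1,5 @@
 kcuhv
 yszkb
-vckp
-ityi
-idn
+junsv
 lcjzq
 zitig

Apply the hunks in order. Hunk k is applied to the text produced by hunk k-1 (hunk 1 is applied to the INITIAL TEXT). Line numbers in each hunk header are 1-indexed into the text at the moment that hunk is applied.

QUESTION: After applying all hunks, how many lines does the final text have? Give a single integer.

Hunk 1: at line 4 remove [fujl] add [wufru,ngag,fisah] -> 13 lines: kcuhv yszkb mpjpf ilr wufru ngag fisah zitig gxg unyx gxchs gum xdaft
Hunk 2: at line 1 remove [mpjpf,ilr,wufru] add [vckp,liozj] -> 12 lines: kcuhv yszkb vckp liozj ngag fisah zitig gxg unyx gxchs gum xdaft
Hunk 3: at line 2 remove [liozj,ngag,fisah] add [ityi,idn,lcjzq] -> 12 lines: kcuhv yszkb vckp ityi idn lcjzq zitig gxg unyx gxchs gum xdaft
Hunk 4: at line 1 remove [vckp,ityi,idn] add [junsv] -> 10 lines: kcuhv yszkb junsv lcjzq zitig gxg unyx gxchs gum xdaft
Final line count: 10

Answer: 10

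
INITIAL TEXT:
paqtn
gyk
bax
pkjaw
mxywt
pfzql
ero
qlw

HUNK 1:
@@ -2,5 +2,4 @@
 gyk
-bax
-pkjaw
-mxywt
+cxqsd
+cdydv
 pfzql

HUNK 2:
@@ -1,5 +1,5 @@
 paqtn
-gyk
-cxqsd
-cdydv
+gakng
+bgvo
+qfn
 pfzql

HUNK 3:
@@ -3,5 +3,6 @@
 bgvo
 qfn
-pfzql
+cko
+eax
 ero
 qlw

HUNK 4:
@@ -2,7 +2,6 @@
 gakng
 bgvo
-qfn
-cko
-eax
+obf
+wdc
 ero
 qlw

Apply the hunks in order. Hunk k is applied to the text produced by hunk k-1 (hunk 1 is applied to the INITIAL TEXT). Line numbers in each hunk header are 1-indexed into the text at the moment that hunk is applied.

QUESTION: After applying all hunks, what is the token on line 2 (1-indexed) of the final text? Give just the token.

Hunk 1: at line 2 remove [bax,pkjaw,mxywt] add [cxqsd,cdydv] -> 7 lines: paqtn gyk cxqsd cdydv pfzql ero qlw
Hunk 2: at line 1 remove [gyk,cxqsd,cdydv] add [gakng,bgvo,qfn] -> 7 lines: paqtn gakng bgvo qfn pfzql ero qlw
Hunk 3: at line 3 remove [pfzql] add [cko,eax] -> 8 lines: paqtn gakng bgvo qfn cko eax ero qlw
Hunk 4: at line 2 remove [qfn,cko,eax] add [obf,wdc] -> 7 lines: paqtn gakng bgvo obf wdc ero qlw
Final line 2: gakng

Answer: gakng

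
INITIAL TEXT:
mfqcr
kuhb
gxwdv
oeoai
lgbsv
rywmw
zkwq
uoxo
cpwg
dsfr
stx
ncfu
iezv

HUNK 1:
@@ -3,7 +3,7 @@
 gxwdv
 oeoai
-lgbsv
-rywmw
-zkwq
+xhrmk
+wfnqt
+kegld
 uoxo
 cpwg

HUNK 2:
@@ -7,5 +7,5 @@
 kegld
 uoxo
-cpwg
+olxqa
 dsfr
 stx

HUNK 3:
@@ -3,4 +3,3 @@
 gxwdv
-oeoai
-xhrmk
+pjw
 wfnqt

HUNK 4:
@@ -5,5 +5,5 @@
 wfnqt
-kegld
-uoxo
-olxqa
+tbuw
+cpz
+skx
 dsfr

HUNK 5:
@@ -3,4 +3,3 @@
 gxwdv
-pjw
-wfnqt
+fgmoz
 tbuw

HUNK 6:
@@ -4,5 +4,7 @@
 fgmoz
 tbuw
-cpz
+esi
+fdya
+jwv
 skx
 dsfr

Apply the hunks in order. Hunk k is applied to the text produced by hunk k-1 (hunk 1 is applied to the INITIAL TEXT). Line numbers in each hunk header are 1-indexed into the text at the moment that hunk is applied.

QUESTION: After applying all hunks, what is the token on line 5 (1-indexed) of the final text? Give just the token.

Hunk 1: at line 3 remove [lgbsv,rywmw,zkwq] add [xhrmk,wfnqt,kegld] -> 13 lines: mfqcr kuhb gxwdv oeoai xhrmk wfnqt kegld uoxo cpwg dsfr stx ncfu iezv
Hunk 2: at line 7 remove [cpwg] add [olxqa] -> 13 lines: mfqcr kuhb gxwdv oeoai xhrmk wfnqt kegld uoxo olxqa dsfr stx ncfu iezv
Hunk 3: at line 3 remove [oeoai,xhrmk] add [pjw] -> 12 lines: mfqcr kuhb gxwdv pjw wfnqt kegld uoxo olxqa dsfr stx ncfu iezv
Hunk 4: at line 5 remove [kegld,uoxo,olxqa] add [tbuw,cpz,skx] -> 12 lines: mfqcr kuhb gxwdv pjw wfnqt tbuw cpz skx dsfr stx ncfu iezv
Hunk 5: at line 3 remove [pjw,wfnqt] add [fgmoz] -> 11 lines: mfqcr kuhb gxwdv fgmoz tbuw cpz skx dsfr stx ncfu iezv
Hunk 6: at line 4 remove [cpz] add [esi,fdya,jwv] -> 13 lines: mfqcr kuhb gxwdv fgmoz tbuw esi fdya jwv skx dsfr stx ncfu iezv
Final line 5: tbuw

Answer: tbuw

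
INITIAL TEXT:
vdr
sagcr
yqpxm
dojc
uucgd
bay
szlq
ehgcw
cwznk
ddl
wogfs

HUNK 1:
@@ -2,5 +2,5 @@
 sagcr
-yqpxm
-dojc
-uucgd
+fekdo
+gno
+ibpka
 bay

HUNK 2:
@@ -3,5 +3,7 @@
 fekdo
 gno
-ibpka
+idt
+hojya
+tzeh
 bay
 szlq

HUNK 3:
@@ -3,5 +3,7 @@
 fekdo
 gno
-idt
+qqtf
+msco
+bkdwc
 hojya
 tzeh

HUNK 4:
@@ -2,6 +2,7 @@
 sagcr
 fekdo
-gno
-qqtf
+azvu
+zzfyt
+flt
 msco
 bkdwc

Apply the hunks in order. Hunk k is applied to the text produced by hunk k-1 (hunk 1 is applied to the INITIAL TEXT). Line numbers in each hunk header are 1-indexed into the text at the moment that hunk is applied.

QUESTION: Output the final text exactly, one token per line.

Hunk 1: at line 2 remove [yqpxm,dojc,uucgd] add [fekdo,gno,ibpka] -> 11 lines: vdr sagcr fekdo gno ibpka bay szlq ehgcw cwznk ddl wogfs
Hunk 2: at line 3 remove [ibpka] add [idt,hojya,tzeh] -> 13 lines: vdr sagcr fekdo gno idt hojya tzeh bay szlq ehgcw cwznk ddl wogfs
Hunk 3: at line 3 remove [idt] add [qqtf,msco,bkdwc] -> 15 lines: vdr sagcr fekdo gno qqtf msco bkdwc hojya tzeh bay szlq ehgcw cwznk ddl wogfs
Hunk 4: at line 2 remove [gno,qqtf] add [azvu,zzfyt,flt] -> 16 lines: vdr sagcr fekdo azvu zzfyt flt msco bkdwc hojya tzeh bay szlq ehgcw cwznk ddl wogfs

Answer: vdr
sagcr
fekdo
azvu
zzfyt
flt
msco
bkdwc
hojya
tzeh
bay
szlq
ehgcw
cwznk
ddl
wogfs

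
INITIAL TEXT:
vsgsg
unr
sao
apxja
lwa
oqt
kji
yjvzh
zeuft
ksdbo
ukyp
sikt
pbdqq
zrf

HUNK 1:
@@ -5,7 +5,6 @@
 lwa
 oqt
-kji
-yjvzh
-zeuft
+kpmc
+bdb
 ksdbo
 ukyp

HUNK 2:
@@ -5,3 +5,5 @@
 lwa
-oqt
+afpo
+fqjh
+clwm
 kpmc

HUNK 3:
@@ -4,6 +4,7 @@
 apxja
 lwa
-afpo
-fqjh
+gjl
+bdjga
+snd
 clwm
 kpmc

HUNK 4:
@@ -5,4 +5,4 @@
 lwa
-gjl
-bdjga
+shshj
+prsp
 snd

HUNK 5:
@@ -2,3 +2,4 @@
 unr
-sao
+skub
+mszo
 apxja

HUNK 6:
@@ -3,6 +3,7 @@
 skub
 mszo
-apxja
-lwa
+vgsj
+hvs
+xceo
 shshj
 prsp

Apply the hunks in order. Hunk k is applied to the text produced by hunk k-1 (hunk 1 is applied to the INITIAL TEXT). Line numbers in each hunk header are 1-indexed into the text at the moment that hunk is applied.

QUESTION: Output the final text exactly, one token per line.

Answer: vsgsg
unr
skub
mszo
vgsj
hvs
xceo
shshj
prsp
snd
clwm
kpmc
bdb
ksdbo
ukyp
sikt
pbdqq
zrf

Derivation:
Hunk 1: at line 5 remove [kji,yjvzh,zeuft] add [kpmc,bdb] -> 13 lines: vsgsg unr sao apxja lwa oqt kpmc bdb ksdbo ukyp sikt pbdqq zrf
Hunk 2: at line 5 remove [oqt] add [afpo,fqjh,clwm] -> 15 lines: vsgsg unr sao apxja lwa afpo fqjh clwm kpmc bdb ksdbo ukyp sikt pbdqq zrf
Hunk 3: at line 4 remove [afpo,fqjh] add [gjl,bdjga,snd] -> 16 lines: vsgsg unr sao apxja lwa gjl bdjga snd clwm kpmc bdb ksdbo ukyp sikt pbdqq zrf
Hunk 4: at line 5 remove [gjl,bdjga] add [shshj,prsp] -> 16 lines: vsgsg unr sao apxja lwa shshj prsp snd clwm kpmc bdb ksdbo ukyp sikt pbdqq zrf
Hunk 5: at line 2 remove [sao] add [skub,mszo] -> 17 lines: vsgsg unr skub mszo apxja lwa shshj prsp snd clwm kpmc bdb ksdbo ukyp sikt pbdqq zrf
Hunk 6: at line 3 remove [apxja,lwa] add [vgsj,hvs,xceo] -> 18 lines: vsgsg unr skub mszo vgsj hvs xceo shshj prsp snd clwm kpmc bdb ksdbo ukyp sikt pbdqq zrf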